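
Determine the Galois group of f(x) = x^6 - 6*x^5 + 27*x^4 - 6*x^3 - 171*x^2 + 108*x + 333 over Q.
The polynomial f is an irreducible sextic over Q, so G = Gal(f/Q) is one of the 16 transitive subgroups 6T1, ..., 6T16 of S_6. The discriminant of f is 407330802770688, which is not a perfect square, so G is not contained in A_6. The transitive groups of degree 6 not contained in A_6 are: C_6 (6T1, order 6), S_3 (6T2, order 6), D_6 (6T3, order 12), C_3 x S_3 (6T5, order 18), A_4 x C_2 (6T6, order 24), S_4 (6T8, order 24), S_3 x S_3 (6T9, order 36), S_4 x C_2 (6T11, order 48), (S_3 x S_3) : C_2 (6T13, order 72), PGL(2,5) (6T14, order 120), S_6 (6T16, order 720). By Dedekind's theorem, for a prime p not dividing disc(f) the degrees of the irreducible factors of f mod p form the cycle type of an element of G. Factoring f modulo the 22 such primes p <= 97 (skipping 2, 3, 37, which divide the discriminant), each new pattern first appears at: mod 5: f = (x^6 + 4x^5 + 2x^4 + 4x^3 + 4x^2 + 3x + 3), pattern 6; mod 11: f = (x + 9)(x + 10)(x^2 + 9x + 10)(x^2 + 10x + 4), pattern 2+2+1+1; mod 13: f = (x + 2)(x + 9)(x + 12)(x^3 + 10x^2 + 11x + 1), pattern 3+1+1+1; mod 31: f = (x^2 + x + 9)(x^2 + 7x + 7)(x^2 + 17x + 23), pattern 2+2+2; mod 97: f = (x^3 + 94x^2 + 46x + 31)(x^3 + 94x^2 + 69x + 17), pattern 3+3. No other pattern occurs in this range, so the set of observed cycle types is {6, 2+2+1+1, 3+1+1+1, 2+2+2, 3+3}. The candidates containing elements of all these cycle types are S_3 x S_3 (6T9) of order 36, (S_3 x S_3) : C_2 (6T13) of order 72, S_6 (6T16) of order 720; the others are excluded. The observed types are precisely the cycle types that occur in S_3 x S_3 (6T9) (apart from the identity). Each of the other remaining candidates has further cycle types, and by the Chebotarev density theorem the matching factorization patterns would occur for a proportion of primes equal to their share of the group: (S_3 x S_3) : C_2 (6T13) additionally contains elements of type 4+2, 3+2+1, 2+1+1+1+1 (36 of its 72 elements, about 50% of primes); S_6 (6T16) additionally contains elements of type 5+1, 4+2, 4+1+1, 3+2+1, 2+1+1+1+1 (459 of its 720 elements, about 64% of primes). None of the 22 primes tested shows any such pattern (for each of these groups the chance of that is below 10^-4), which rules them out. Hence G = S_3 x S_3 (6T9), of order 36.

S_3 x S_3 (also written G36-)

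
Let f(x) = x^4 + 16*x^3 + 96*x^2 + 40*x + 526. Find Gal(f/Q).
The polynomial is an irreducible quartic over Q and its discriminant is 314545047552, which is not a perfect square, so the Galois group is not contained in A_4. The resolvent cubic y^3 - 96*y^2 - 1464*y + 65728 has exactly one rational root, so the Galois group is C_4 or D_4. The quartic becomes reducible over Q(sqrt(disc)), so the group is C_4.

C_4, the cyclic group of order 4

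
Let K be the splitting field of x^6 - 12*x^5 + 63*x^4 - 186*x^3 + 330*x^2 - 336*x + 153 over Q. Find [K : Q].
120

The degree of the splitting field over Q equals the order of the Galois group, so first determine the group. The polynomial f is an irreducible sextic over Q, so G = Gal(f/Q) is one of the 16 transitive subgroups 6T1, ..., 6T16 of S_6. The discriminant of f is -16003008, which is not a perfect square, so G is not contained in A_6. The transitive groups of degree 6 not contained in A_6 are: C_6 (6T1, order 6), S_3 (6T2, order 6), D_6 (6T3, order 12), C_3 x S_3 (6T5, order 18), A_4 x C_2 (6T6, order 24), S_4 (6T8, order 24), S_3 x S_3 (6T9, order 36), S_4 x C_2 (6T11, order 48), (S_3 x S_3) : C_2 (6T13, order 72), PGL(2,5) (6T14, order 120), S_6 (6T16, order 720). By Dedekind's theorem, for a prime p not dividing disc(f) the degrees of the irreducible factors of f mod p form the cycle type of an element of G. Factoring f modulo the 21 such primes p <= 89 (skipping 2, 3, 7, which divide the discriminant), each new pattern first appears at: mod 5: f = (x^6 + 3x^5 + 3x^4 + 4x^3 + 4x + 3), pattern 6; mod 11: f = (x + 7)(x^5 + 3x^4 + 9x^3 + 4x^2 + 5x + 3), pattern 5+1; mod 13: f = (x + 3)(x + 12)(x^4 + 12x^3 + 3x^2 + 1), pattern 4+1+1; mod 23: f = (x + 1)(x + 5)(x^2 + x + 19)(x^2 + 4x + 5), pattern 2+2+1+1; mod 43: f = (x^3 + 13x^2 + x + 3)(x^3 + 18x^2 + 8), pattern 3+3; mod 61: f = (x^2 + 28x + 34)(x^2 + 39x + 52)(x^2 + 43x + 30), pattern 2+2+2. No other pattern occurs in this range, so the set of observed cycle types is {6, 5+1, 4+1+1, 2+2+1+1, 3+3, 2+2+2}. The candidates containing elements of all these cycle types are PGL(2,5) (6T14) of order 120, S_6 (6T16) of order 720; the others are excluded. The observed types are precisely the cycle types that occur in PGL(2,5) (6T14) (apart from the identity). Each of the other remaining candidates has further cycle types, and by the Chebotarev density theorem the matching factorization patterns would occur for a proportion of primes equal to their share of the group: S_6 (6T16) additionally contains elements of type 4+2, 3+2+1, 3+1+1+1, 2+1+1+1+1 (265 of its 720 elements, about 37% of primes). None of the 21 primes tested shows any such pattern (for each of these groups the chance of that is below 10^-4), which rules them out. Hence G = PGL(2,5) (6T14), of order 120. The Galois group PGL(2,5) (6T14) has order 120, so the splitting field has degree 120 over Q.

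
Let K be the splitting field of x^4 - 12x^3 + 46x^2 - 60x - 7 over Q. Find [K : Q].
8

The degree of the splitting field over Q equals the order of the Galois group, so first determine the group. The polynomial is an irreducible quartic over Q and its discriminant is -4194304, which is not a perfect square, so the Galois group is not contained in A_4. The resolvent cubic y^3 - 46*y^2 + 748*y - 3880 has exactly one rational root, so the Galois group is C_4 or D_4. The quartic remains irreducible over Q(sqrt(disc)), so the group is D_4. The Galois group D_4 (4T3) has order 8, so the splitting field has degree 8 over Q.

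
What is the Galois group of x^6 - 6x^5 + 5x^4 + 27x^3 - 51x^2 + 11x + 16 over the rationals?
The polynomial f is an irreducible sextic over Q, so G = Gal(f/Q) is one of the 16 transitive subgroups 6T1, ..., 6T16 of S_6. The discriminant of f is 30991489 = 5567^2, a perfect square, so G is contained in A_6. The transitive groups of degree 6 contained in A_6 are: A_4 (6T4, order 12), S_4 (6T7, order 24), (C_3 x C_3) : C_4 (6T10, order 36), PSL(2,5) (6T12, order 60), A_6 (6T15, order 360). By Dedekind's theorem, for a prime p not dividing disc(f) the degrees of the irreducible factors of f mod p form the cycle type of an element of G. Factoring f modulo the 21 such primes p <= 79 (skipping 19, which divides the discriminant), each new pattern first appears at: mod 2: f = (x)(x^5 + x^3 + x^2 + x + 1), pattern 5+1; mod 7: f = (x^3 + 2x^2 + 4x + 5)(x^3 + 6x^2 + 3x + 6), pattern 3+3; mod 61: f = (x + 1)(x + 23)(x^2 + 44x + 55)(x^2 + 48x + 60), pattern 2+2+1+1. No other pattern occurs in this range, so the set of observed cycle types is {5+1, 3+3, 2+2+1+1}. The candidates containing elements of all these cycle types are PSL(2,5) (6T12) of order 60, A_6 (6T15) of order 360; the others are excluded. The observed types are precisely the cycle types that occur in PSL(2,5) (6T12) (apart from the identity). Each of the other remaining candidates has further cycle types, and by the Chebotarev density theorem the matching factorization patterns would occur for a proportion of primes equal to their share of the group: A_6 (6T15) additionally contains elements of type 4+2, 3+1+1+1 (130 of its 360 elements, about 36% of primes). None of the 21 primes tested shows any such pattern (for each of these groups the chance of that is below 10^-4), which rules them out. Hence G = PSL(2,5) (6T12), of order 60.

PSL(2,5), A_5 acting on 6 points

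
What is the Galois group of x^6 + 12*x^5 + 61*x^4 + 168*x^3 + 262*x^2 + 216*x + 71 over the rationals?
The polynomial f is an irreducible sextic over Q, so G = Gal(f/Q) is one of the 16 transitive subgroups 6T1, ..., 6T16 of S_6. The discriminant of f is 153664 = 392^2, a perfect square, so G is contained in A_6. The transitive groups of degree 6 contained in A_6 are: A_4 (6T4, order 12), S_4 (6T7, order 24), (C_3 x C_3) : C_4 (6T10, order 36), PSL(2,5) (6T12, order 60), A_6 (6T15, order 360). By Dedekind's theorem, for a prime p not dividing disc(f) the degrees of the irreducible factors of f mod p form the cycle type of an element of G. Factoring f modulo the 33 such primes p <= 149 (skipping 2, 7, which divide the discriminant), each new pattern first appears at: mod 3: f = (x^3 + 2x + 1)(x^3 + 2x + 2), pattern 3+3; mod 13: f = (x + 8)(x + 9)(x^2 + 4x + 9)(x^2 + 4x + 10), pattern 2+2+1+1. No other pattern occurs in this range, so the set of observed cycle types is {3+3, 2+2+1+1}. The candidates containing elements of all these cycle types are A_4 (6T4) of order 12, S_4 (6T7) of order 24, (C_3 x C_3) : C_4 (6T10) of order 36, PSL(2,5) (6T12) of order 60, A_6 (6T15) of order 360; the others are excluded. The observed types are precisely the cycle types that occur in A_4 (6T4) (apart from the identity). Each of the other remaining candidates has further cycle types, and by the Chebotarev density theorem the matching factorization patterns would occur for a proportion of primes equal to their share of the group: S_4 (6T7) additionally contains elements of type 4+2 (6 of its 24 elements, about 25% of primes); (C_3 x C_3) : C_4 (6T10) additionally contains elements of type 4+2, 3+1+1+1 (22 of its 36 elements, about 61% of primes); PSL(2,5) (6T12) additionally contains elements of type 5+1 (24 of its 60 elements, about 40% of primes); A_6 (6T15) additionally contains elements of type 5+1, 4+2, 3+1+1+1 (274 of its 360 elements, about 76% of primes). None of the 33 primes tested shows any such pattern (for each of these groups the chance of that is below 10^-4), which rules them out. Hence G = A_4 (6T4), of order 12.

A_4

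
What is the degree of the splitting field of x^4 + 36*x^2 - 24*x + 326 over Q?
The degree of the splitting field over Q equals the order of the Galois group, so first determine the group. The polynomial is an irreducible quartic over Q and its discriminant is 857311232, which is not a perfect square, so the Galois group is not contained in A_4. The resolvent cubic y^3 - 36*y^2 - 1304*y + 46368 has exactly one rational root, so the Galois group is C_4 or D_4. The quartic remains irreducible over Q(sqrt(disc)), so the group is D_4. The Galois group D_4 (4T3) has order 8, so the splitting field has degree 8 over Q.

8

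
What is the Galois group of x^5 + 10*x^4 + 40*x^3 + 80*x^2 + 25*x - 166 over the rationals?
The polynomial f is an irreducible quintic over Q, so G = Gal(f/Q) is a transitive subgroup of S_5: one of C_5 (5T1, order 5), D_5 (5T2, order 10), F_20 (5T3, order 20), A_5 (5T4, order 60) or S_5 (5T5, order 120). The discriminant of f is 58564000000 = 242000^2, a perfect square, so G is contained in A_5. The transitive groups of degree 5 contained in A_5 are: C_5 (5T1, order 5), D_5 (5T2, order 10), A_5 (5T4, order 60). By Dedekind's theorem, for a prime p not dividing disc(f) the degrees of the irreducible factors of f mod p form the cycle type of an element of G. Factoring f modulo the 3 such primes p <= 13 (skipping 2, 5, 11, which divide the discriminant), each new pattern first appears at: mod 3: f = (x^5 + x^4 + x^3 + 2x^2 + x + 2), pattern 5; mod 13: f = (x + 7)(x + 9)(x^3 + 7x^2 + 8x + 5), pattern 3+1+1. No other pattern occurs in this range, so the set of observed cycle types is {5, 3+1+1}. Among the candidates above, the only group containing elements of all these cycle types is A_5 (5T4) — each of C_5 (5T1), D_5 (5T2) lacks at least one of them. Hence G = A_5 (5T4), of order 60.

A_5 (also written A5)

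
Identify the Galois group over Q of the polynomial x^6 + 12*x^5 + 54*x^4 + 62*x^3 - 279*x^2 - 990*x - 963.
The polynomial f is an irreducible sextic over Q, so G = Gal(f/Q) is one of the 16 transitive subgroups 6T1, ..., 6T16 of S_6. The discriminant of f is 1323222688272384 = 36376128^2, a perfect square, so G is contained in A_6. The transitive groups of degree 6 contained in A_6 are: A_4 (6T4, order 12), S_4 (6T7, order 24), (C_3 x C_3) : C_4 (6T10, order 36), PSL(2,5) (6T12, order 60), A_6 (6T15, order 360). By Dedekind's theorem, for a prime p not dividing disc(f) the degrees of the irreducible factors of f mod p form the cycle type of an element of G. Factoring f modulo the 33 such primes p <= 149 (skipping 2, 3, which divide the discriminant), each new pattern first appears at: mod 5: f = (x^3 + 3x^2 + 4x + 3)(x^3 + 4x^2 + 3x + 4), pattern 3+3; mod 17: f = (x + 2)(x + 11)(x^2 + x + 7)(x^2 + 15x + 6), pattern 2+2+1+1; mod 71: f = (x + 36)(x + 38)(x + 49)(x + 50)(x + 58)(x + 65), pattern 1+1+1+1+1+1. No other pattern occurs in this range, so the set of observed cycle types is {3+3, 2+2+1+1, 1+1+1+1+1+1}. The candidates containing elements of all these cycle types are A_4 (6T4) of order 12, S_4 (6T7) of order 24, (C_3 x C_3) : C_4 (6T10) of order 36, PSL(2,5) (6T12) of order 60, A_6 (6T15) of order 360; the others are excluded. The observed types are precisely the cycle types that occur in A_4 (6T4). Each of the other remaining candidates has further cycle types, and by the Chebotarev density theorem the matching factorization patterns would occur for a proportion of primes equal to their share of the group: S_4 (6T7) additionally contains elements of type 4+2 (6 of its 24 elements, about 25% of primes); (C_3 x C_3) : C_4 (6T10) additionally contains elements of type 4+2, 3+1+1+1 (22 of its 36 elements, about 61% of primes); PSL(2,5) (6T12) additionally contains elements of type 5+1 (24 of its 60 elements, about 40% of primes); A_6 (6T15) additionally contains elements of type 5+1, 4+2, 3+1+1+1 (274 of its 360 elements, about 76% of primes). None of the 33 primes tested shows any such pattern (for each of these groups the chance of that is below 10^-4), which rules them out. Hence G = A_4 (6T4), of order 12.

A_4, A_4 acting on 6 points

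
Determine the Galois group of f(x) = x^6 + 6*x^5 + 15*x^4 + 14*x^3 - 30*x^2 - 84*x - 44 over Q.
The polynomial f is an irreducible sextic over Q, so G = Gal(f/Q) is one of the 16 transitive subgroups 6T1, ..., 6T16 of S_6. The discriminant of f is 304930925568, which is not a perfect square, so G is not contained in A_6. The transitive groups of degree 6 not contained in A_6 are: C_6 (6T1, order 6), S_3 (6T2, order 6), D_6 (6T3, order 12), C_3 x S_3 (6T5, order 18), A_4 x C_2 (6T6, order 24), S_4 (6T8, order 24), S_3 x S_3 (6T9, order 36), S_4 x C_2 (6T11, order 48), (S_3 x S_3) : C_2 (6T13, order 72), PGL(2,5) (6T14, order 120), S_6 (6T16, order 720). By Dedekind's theorem, for a prime p not dividing disc(f) the degrees of the irreducible factors of f mod p form the cycle type of an element of G. Factoring f modulo the 79 such primes p <= 421 (skipping 2, 3, 41, which divide the discriminant), each new pattern first appears at: mod 5: f = (x^2 + x + 1)(x^2 + 2x + 4)(x^2 + 3x + 4), pattern 2+2+2; mod 7: f = (x^6 + 6x^5 + x^4 + 5x^2 + 5), pattern 6; mod 11: f = (x)(x + 6)(x^2 + 3x + 10)(x^2 + 8x + 3), pattern 2+2+1+1; mod 13: f = (x^3 + 3x^2 + 2x + 1)(x^3 + 3x^2 + 4x + 8), pattern 3+3; mod 61: f = (x + 22)(x + 31)(x + 38)(x + 43)(x + 56)(x + 60), pattern 1+1+1+1+1+1. No other pattern occurs in this range, so the set of observed cycle types is {2+2+2, 6, 2+2+1+1, 3+3, 1+1+1+1+1+1}. The candidates containing elements of all these cycle types are D_6 (6T3) of order 12, A_4 x C_2 (6T6) of order 24, S_3 x S_3 (6T9) of order 36, S_4 x C_2 (6T11) of order 48, (S_3 x S_3) : C_2 (6T13) of order 72, PGL(2,5) (6T14) of order 120, S_6 (6T16) of order 720; the others are excluded. The observed types are precisely the cycle types that occur in D_6 (6T3). Each of the other remaining candidates has further cycle types, and by the Chebotarev density theorem the matching factorization patterns would occur for a proportion of primes equal to their share of the group: A_4 x C_2 (6T6) additionally contains elements of type 2+1+1+1+1 (3 of its 24 elements, about 12% of primes); S_3 x S_3 (6T9) additionally contains elements of type 3+1+1+1 (4 of its 36 elements, about 11% of primes); S_4 x C_2 (6T11) additionally contains elements of type 4+2, 4+1+1, 2+1+1+1+1 (15 of its 48 elements, about 31% of primes); (S_3 x S_3) : C_2 (6T13) additionally contains elements of type 4+2, 3+2+1, 3+1+1+1, 2+1+1+1+1 (40 of its 72 elements, about 56% of primes); PGL(2,5) (6T14) additionally contains elements of type 5+1, 4+1+1 (54 of its 120 elements, about 45% of primes); S_6 (6T16) additionally contains elements of type 5+1, 4+2, 4+1+1, 3+2+1, 3+1+1+1, 2+1+1+1+1 (499 of its 720 elements, about 69% of primes). None of the 79 primes tested shows any such pattern (for each of these groups the chance of that is below 10^-4), which rules them out. Hence G = D_6 (6T3), of order 12.

D_6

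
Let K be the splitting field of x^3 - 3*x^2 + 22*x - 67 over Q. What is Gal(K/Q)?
The polynomial is an irreducible cubic over Q and its discriminant is -87079, which is not a perfect square. For an irreducible cubic, a non-square discriminant gives Galois group S_3.

S_3, the symmetric group on 3 letters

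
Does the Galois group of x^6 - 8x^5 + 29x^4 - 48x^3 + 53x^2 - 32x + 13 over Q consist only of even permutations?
The polynomial is irreducible of degree 6 over Q. Its discriminant is -4014080000, which is not a perfect square. A Galois group lies in the alternating group exactly when the discriminant is a square in Q, so the Galois group (S_4) is not contained in A_6.

No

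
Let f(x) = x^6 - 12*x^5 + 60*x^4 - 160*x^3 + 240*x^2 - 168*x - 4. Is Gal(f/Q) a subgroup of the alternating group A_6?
The polynomial is irreducible of degree 6 over Q. Its discriminant is 746496000000 = 864000^2, a perfect square. A Galois group lies in the alternating group exactly when the discriminant is a square in Q, so the Galois group (A_6) is contained in A_6.

Yes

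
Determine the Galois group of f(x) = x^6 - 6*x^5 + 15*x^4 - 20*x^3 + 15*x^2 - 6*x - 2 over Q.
The polynomial f is an irreducible sextic over Q, so G = Gal(f/Q) is one of the 16 transitive subgroups 6T1, ..., 6T16 of S_6. The discriminant of f is 11337408, which is not a perfect square, so G is not contained in A_6. The transitive groups of degree 6 not contained in A_6 are: C_6 (6T1, order 6), S_3 (6T2, order 6), D_6 (6T3, order 12), C_3 x S_3 (6T5, order 18), A_4 x C_2 (6T6, order 24), S_4 (6T8, order 24), S_3 x S_3 (6T9, order 36), S_4 x C_2 (6T11, order 48), (S_3 x S_3) : C_2 (6T13, order 72), PGL(2,5) (6T14, order 120), S_6 (6T16, order 720). By Dedekind's theorem, for a prime p not dividing disc(f) the degrees of the irreducible factors of f mod p form the cycle type of an element of G. Factoring f modulo the 79 such primes p <= 419 (skipping 2, 3, which divide the discriminant), each new pattern first appears at: mod 5: f = (x^2 + 2)(x^2 + x + 1)(x^2 + 3x + 4), pattern 2+2+2; mod 7: f = (x^6 + x^5 + x^4 + x^3 + x^2 + x + 5), pattern 6; mod 11: f = (x + 2)(x + 7)(x^2 + x + 7)(x^2 + 6x + 2), pattern 2+2+1+1; mod 13: f = (x^3 + 10x^2 + 3x + 3)(x^3 + 10x^2 + 3x + 8), pattern 3+3; mod 61: f = (x + 1)(x + 25)(x + 27)(x + 32)(x + 34)(x + 58), pattern 1+1+1+1+1+1. No other pattern occurs in this range, so the set of observed cycle types is {2+2+2, 6, 2+2+1+1, 3+3, 1+1+1+1+1+1}. The candidates containing elements of all these cycle types are D_6 (6T3) of order 12, A_4 x C_2 (6T6) of order 24, S_3 x S_3 (6T9) of order 36, S_4 x C_2 (6T11) of order 48, (S_3 x S_3) : C_2 (6T13) of order 72, PGL(2,5) (6T14) of order 120, S_6 (6T16) of order 720; the others are excluded. The observed types are precisely the cycle types that occur in D_6 (6T3). Each of the other remaining candidates has further cycle types, and by the Chebotarev density theorem the matching factorization patterns would occur for a proportion of primes equal to their share of the group: A_4 x C_2 (6T6) additionally contains elements of type 2+1+1+1+1 (3 of its 24 elements, about 12% of primes); S_3 x S_3 (6T9) additionally contains elements of type 3+1+1+1 (4 of its 36 elements, about 11% of primes); S_4 x C_2 (6T11) additionally contains elements of type 4+2, 4+1+1, 2+1+1+1+1 (15 of its 48 elements, about 31% of primes); (S_3 x S_3) : C_2 (6T13) additionally contains elements of type 4+2, 3+2+1, 3+1+1+1, 2+1+1+1+1 (40 of its 72 elements, about 56% of primes); PGL(2,5) (6T14) additionally contains elements of type 5+1, 4+1+1 (54 of its 120 elements, about 45% of primes); S_6 (6T16) additionally contains elements of type 5+1, 4+2, 4+1+1, 3+2+1, 3+1+1+1, 2+1+1+1+1 (499 of its 720 elements, about 69% of primes). None of the 79 primes tested shows any such pattern (for each of these groups the chance of that is below 10^-4), which rules them out. Hence G = D_6 (6T3), of order 12.

D_6 (order 12)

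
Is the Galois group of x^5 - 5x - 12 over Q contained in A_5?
The polynomial is irreducible of degree 5 over Q. Its discriminant is 64000000 = 8000^2, a perfect square. A Galois group lies in the alternating group exactly when the discriminant is a square in Q, so the Galois group (D_5) is contained in A_5.

Yes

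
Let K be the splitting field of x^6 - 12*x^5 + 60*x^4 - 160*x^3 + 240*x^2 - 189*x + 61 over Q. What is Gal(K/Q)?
The polynomial f is an irreducible sextic over Q, so G = Gal(f/Q) is one of the 16 transitive subgroups 6T1, ..., 6T16 of S_6. The discriminant of f is -9059283, which is not a perfect square, so G is not contained in A_6. The transitive groups of degree 6 not contained in A_6 are: C_6 (6T1, order 6), S_3 (6T2, order 6), D_6 (6T3, order 12), C_3 x S_3 (6T5, order 18), A_4 x C_2 (6T6, order 24), S_4 (6T8, order 24), S_3 x S_3 (6T9, order 36), S_4 x C_2 (6T11, order 48), (S_3 x S_3) : C_2 (6T13, order 72), PGL(2,5) (6T14, order 120), S_6 (6T16, order 720). By Dedekind's theorem, for a prime p not dividing disc(f) the degrees of the irreducible factors of f mod p form the cycle type of an element of G. Factoring f modulo the 28 such primes p <= 127 (skipping 3, 17, 43, which divide the discriminant), each new pattern first appears at: mod 2: f = (x^6 + x + 1), pattern 6; mod 7: f = (x + 4)(x^2 + 6x + 4)(x^3 + 6x^2 + 6), pattern 3+2+1; mod 11: f = (x^2 + 9x + 2)(x^4 + x^3 + 5x^2 + 2x + 3), pattern 4+2; mod 13: f = (x + 3)(x + 8)(x^2 + 6x + 3)(x^2 + 10x + 5), pattern 2+2+1+1; mod 61: f = (x)(x + 2)(x + 8)(x + 19)(x^2 + 20x + 6), pattern 2+1+1+1+1; mod 97: f = (x + 8)(x + 10)(x + 47)(x^3 + 20x^2 + 65x + 10), pattern 3+1+1+1; mod 113: f = (x^2 + 6)(x^2 + 41x + 19)(x^2 + 60x + 61), pattern 2+2+2; mod 127: f = (x^3 + 33x^2 + x + 91)(x^3 + 82x^2 + 20x + 23), pattern 3+3. No other pattern occurs in this range, so the set of observed cycle types is {6, 3+2+1, 4+2, 2+2+1+1, 2+1+1+1+1, 3+1+1+1, 2+2+2, 3+3}. The candidates containing elements of all these cycle types are (S_3 x S_3) : C_2 (6T13) of order 72, S_6 (6T16) of order 720; the others are excluded. The observed types are precisely the cycle types that occur in (S_3 x S_3) : C_2 (6T13) (apart from the identity). Each of the other remaining candidates has further cycle types, and by the Chebotarev density theorem the matching factorization patterns would occur for a proportion of primes equal to their share of the group: S_6 (6T16) additionally contains elements of type 5+1, 4+1+1 (234 of its 720 elements, about 32% of primes). None of the 28 primes tested shows any such pattern (for each of these groups the chance of that is below 10^-4), which rules them out. Hence G = (S_3 x S_3) : C_2 (6T13), of order 72.

(S_3 x S_3) : C_2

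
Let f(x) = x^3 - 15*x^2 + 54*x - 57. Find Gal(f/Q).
The polynomial is an irreducible cubic over Q and its discriminant is 81 = 9^2, a perfect square. For an irreducible cubic, a square discriminant forces the Galois group to be A_3, the cyclic group of order 3.

C_3 (also written C3)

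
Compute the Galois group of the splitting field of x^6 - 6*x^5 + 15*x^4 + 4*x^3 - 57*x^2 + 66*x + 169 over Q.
6T5: C_3 x S_3

The polynomial f is an irreducible sextic over Q, so G = Gal(f/Q) is one of the 16 transitive subgroups 6T1, ..., 6T16 of S_6. The discriminant of f is -190210142896128, which is not a perfect square, so G is not contained in A_6. The transitive groups of degree 6 not contained in A_6 are: C_6 (6T1, order 6), S_3 (6T2, order 6), D_6 (6T3, order 12), C_3 x S_3 (6T5, order 18), A_4 x C_2 (6T6, order 24), S_4 (6T8, order 24), S_3 x S_3 (6T9, order 36), S_4 x C_2 (6T11, order 48), (S_3 x S_3) : C_2 (6T13, order 72), PGL(2,5) (6T14, order 120), S_6 (6T16, order 720). By Dedekind's theorem, for a prime p not dividing disc(f) the degrees of the irreducible factors of f mod p form the cycle type of an element of G. Factoring f modulo the 33 such primes p <= 149 (skipping 2, 3, which divide the discriminant), each new pattern first appears at: mod 5: f = (x^6 + 4x^5 + 4x^3 + 3x^2 + x + 4), pattern 6; mod 7: f = (x + 2)(x + 4)(x + 5)(x^3 + 4x^2 + 3x + 3), pattern 3+1+1+1; mod 17: f = (x^2 + 7x + 3)(x^2 + 8x + 2)(x^2 + 13x + 14), pattern 2+2+2; mod 19: f = (x^3 + 16x^2 + 3x + 8)(x^3 + 16x^2 + 3x + 14), pattern 3+3; mod 73: f = (x + 10)(x + 12)(x + 14)(x + 28)(x + 30)(x + 46), pattern 1+1+1+1+1+1. No other pattern occurs in this range, so the set of observed cycle types is {6, 3+1+1+1, 2+2+2, 3+3, 1+1+1+1+1+1}. The candidates containing elements of all these cycle types are C_3 x S_3 (6T5) of order 18, S_3 x S_3 (6T9) of order 36, (S_3 x S_3) : C_2 (6T13) of order 72, S_6 (6T16) of order 720; the others are excluded. The observed types are precisely the cycle types that occur in C_3 x S_3 (6T5). Each of the other remaining candidates has further cycle types, and by the Chebotarev density theorem the matching factorization patterns would occur for a proportion of primes equal to their share of the group: S_3 x S_3 (6T9) additionally contains elements of type 2+2+1+1 (9 of its 36 elements, about 25% of primes); (S_3 x S_3) : C_2 (6T13) additionally contains elements of type 4+2, 3+2+1, 2+2+1+1, 2+1+1+1+1 (45 of its 72 elements, about 62% of primes); S_6 (6T16) additionally contains elements of type 5+1, 4+2, 4+1+1, 3+2+1, 2+2+1+1, 2+1+1+1+1 (504 of its 720 elements, about 70% of primes). None of the 33 primes tested shows any such pattern (for each of these groups the chance of that is below 10^-4), which rules them out. Hence G = C_3 x S_3 (6T5), of order 18.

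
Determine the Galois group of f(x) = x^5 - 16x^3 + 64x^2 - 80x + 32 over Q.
S_5 (order 120)

The polynomial f is an irreducible quintic over Q, so G = Gal(f/Q) is a transitive subgroup of S_5: one of C_5 (5T1, order 5), D_5 (5T2, order 10), F_20 (5T3, order 20), A_5 (5T4, order 60) or S_5 (5T5, order 120). The discriminant of f is 3008364544, which is not a perfect square, so G is not contained in A_5. The transitive groups of degree 5 not contained in A_5 are: F_20 (5T3, order 20), S_5 (5T5, order 120). By Dedekind's theorem, for a prime p not dividing disc(f) the degrees of the irreducible factors of f mod p form the cycle type of an element of G. Factoring f modulo the 3 such primes p <= 7 (skipping 2, which divides the discriminant), each new pattern first appears at: mod 3: f = (x^5 + 2x^3 + x^2 + x + 2), pattern 5; mod 7: f = (x^2 + 4)(x^3 + x + 1), pattern 3+2. No other pattern occurs in this range, so the set of observed cycle types is {5, 3+2}. Among the candidates above, the only group containing elements of all these cycle types is S_5 (5T5) — F_20 (5T3) lacks at least one of them. Hence G = S_5 (5T5), of order 120.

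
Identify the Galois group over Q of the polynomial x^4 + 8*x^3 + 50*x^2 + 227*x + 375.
S_4, the symmetric group on 4 letters

The polynomial is an irreducible quartic over Q and its discriminant is 1813909, which is not a perfect square, so the Galois group is not contained in A_4. The resolvent cubic y^3 - 50*y^2 + 316*y - 529 is irreducible over Q. An irreducible resolvent with non-square discriminant gives S_4.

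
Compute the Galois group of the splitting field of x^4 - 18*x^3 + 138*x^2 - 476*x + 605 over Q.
The polynomial is an irreducible quartic over Q and its discriminant is 25250000, which is not a perfect square, so the Galois group is not contained in A_4. The resolvent cubic y^3 - 138*y^2 + 6148*y - 88636 is irreducible over Q. An irreducible resolvent with non-square discriminant gives S_4.

S_4, the symmetric group on 4 letters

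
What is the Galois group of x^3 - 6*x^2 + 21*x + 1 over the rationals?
S_3 (also written S3)

The polynomial is an irreducible cubic over Q and its discriminant is -22599, which is not a perfect square. For an irreducible cubic, a non-square discriminant gives Galois group S_3.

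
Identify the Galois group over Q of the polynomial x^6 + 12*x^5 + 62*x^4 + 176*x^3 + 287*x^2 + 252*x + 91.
The polynomial f is an irreducible sextic over Q, so G = Gal(f/Q) is one of the 16 transitive subgroups 6T1, ..., 6T16 of S_6. The discriminant of f is 153664 = 392^2, a perfect square, so G is contained in A_6. The transitive groups of degree 6 contained in A_6 are: A_4 (6T4, order 12), S_4 (6T7, order 24), (C_3 x C_3) : C_4 (6T10, order 36), PSL(2,5) (6T12, order 60), A_6 (6T15, order 360). By Dedekind's theorem, for a prime p not dividing disc(f) the degrees of the irreducible factors of f mod p form the cycle type of an element of G. Factoring f modulo the 33 such primes p <= 149 (skipping 2, 7, which divide the discriminant), each new pattern first appears at: mod 3: f = (x^3 + x^2 + x + 2)(x^3 + 2x^2 + 2x + 2), pattern 3+3; mod 13: f = (x)(x + 4)(x^2 + 4x + 2)(x^2 + 4x + 12), pattern 2+2+1+1. No other pattern occurs in this range, so the set of observed cycle types is {3+3, 2+2+1+1}. The candidates containing elements of all these cycle types are A_4 (6T4) of order 12, S_4 (6T7) of order 24, (C_3 x C_3) : C_4 (6T10) of order 36, PSL(2,5) (6T12) of order 60, A_6 (6T15) of order 360; the others are excluded. The observed types are precisely the cycle types that occur in A_4 (6T4) (apart from the identity). Each of the other remaining candidates has further cycle types, and by the Chebotarev density theorem the matching factorization patterns would occur for a proportion of primes equal to their share of the group: S_4 (6T7) additionally contains elements of type 4+2 (6 of its 24 elements, about 25% of primes); (C_3 x C_3) : C_4 (6T10) additionally contains elements of type 4+2, 3+1+1+1 (22 of its 36 elements, about 61% of primes); PSL(2,5) (6T12) additionally contains elements of type 5+1 (24 of its 60 elements, about 40% of primes); A_6 (6T15) additionally contains elements of type 5+1, 4+2, 3+1+1+1 (274 of its 360 elements, about 76% of primes). None of the 33 primes tested shows any such pattern (for each of these groups the chance of that is below 10^-4), which rules them out. Hence G = A_4 (6T4), of order 12.

6T4: A_4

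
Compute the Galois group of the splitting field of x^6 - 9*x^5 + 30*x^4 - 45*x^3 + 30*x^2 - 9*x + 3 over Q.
The polynomial f is an irreducible sextic over Q, so G = Gal(f/Q) is one of the 16 transitive subgroups 6T1, ..., 6T16 of S_6. The discriminant of f is -34992, which is not a perfect square, so G is not contained in A_6. The transitive groups of degree 6 not contained in A_6 are: C_6 (6T1, order 6), S_3 (6T2, order 6), D_6 (6T3, order 12), C_3 x S_3 (6T5, order 18), A_4 x C_2 (6T6, order 24), S_4 (6T8, order 24), S_3 x S_3 (6T9, order 36), S_4 x C_2 (6T11, order 48), (S_3 x S_3) : C_2 (6T13, order 72), PGL(2,5) (6T14, order 120), S_6 (6T16, order 720). By Dedekind's theorem, for a prime p not dividing disc(f) the degrees of the irreducible factors of f mod p form the cycle type of an element of G. Factoring f modulo the 23 such primes p <= 97 (skipping 2, 3, which divide the discriminant), each new pattern first appears at: mod 5: f = (x^2 + 2)(x^2 + 2x + 4)(x^2 + 4x + 1), pattern 2+2+2; mod 7: f = (x^3 + 5x + 2)(x^3 + 5x^2 + 4x + 5), pattern 3+3; mod 31: f = (x + 2)(x + 6)(x + 8)(x + 20)(x + 22)(x + 26), pattern 1+1+1+1+1+1. No other pattern occurs in this range, so the set of observed cycle types is {2+2+2, 3+3, 1+1+1+1+1+1}. The candidates containing elements of all these cycle types are C_6 (6T1) of order 6, S_3 (6T2) of order 6, D_6 (6T3) of order 12, C_3 x S_3 (6T5) of order 18, A_4 x C_2 (6T6) of order 24, S_4 (6T8) of order 24, S_3 x S_3 (6T9) of order 36, S_4 x C_2 (6T11) of order 48, (S_3 x S_3) : C_2 (6T13) of order 72, PGL(2,5) (6T14) of order 120, S_6 (6T16) of order 720; the others are excluded. The observed types are precisely the cycle types that occur in S_3 (6T2). Each of the other remaining candidates has further cycle types, and by the Chebotarev density theorem the matching factorization patterns would occur for a proportion of primes equal to their share of the group: C_6 (6T1) additionally contains elements of type 6 (2 of its 6 elements, about 33% of primes); D_6 (6T3) additionally contains elements of type 6, 2+2+1+1 (5 of its 12 elements, about 42% of primes); C_3 x S_3 (6T5) additionally contains elements of type 6, 3+1+1+1 (10 of its 18 elements, about 56% of primes); A_4 x C_2 (6T6) additionally contains elements of type 6, 2+2+1+1, 2+1+1+1+1 (14 of its 24 elements, about 58% of primes); S_4 (6T8) additionally contains elements of type 4+1+1, 2+2+1+1 (9 of its 24 elements, about 38% of primes); S_3 x S_3 (6T9) additionally contains elements of type 6, 3+1+1+1, 2+2+1+1 (25 of its 36 elements, about 69% of primes); S_4 x C_2 (6T11) additionally contains elements of type 6, 4+2, 4+1+1, 2+2+1+1, 2+1+1+1+1 (32 of its 48 elements, about 67% of primes); (S_3 x S_3) : C_2 (6T13) additionally contains elements of type 6, 4+2, 3+2+1, 3+1+1+1, 2+2+1+1, 2+1+1+1+1 (61 of its 72 elements, about 85% of primes); PGL(2,5) (6T14) additionally contains elements of type 6, 5+1, 4+1+1, 2+2+1+1 (89 of its 120 elements, about 74% of primes); S_6 (6T16) additionally contains elements of type 6, 5+1, 4+2, 4+1+1, 3+2+1, 3+1+1+1, 2+2+1+1, 2+1+1+1+1 (664 of its 720 elements, about 92% of primes). None of the 23 primes tested shows any such pattern (for each of these groups the chance of that is below 10^-4), which rules them out. Hence G = S_3 (6T2), of order 6.

S_3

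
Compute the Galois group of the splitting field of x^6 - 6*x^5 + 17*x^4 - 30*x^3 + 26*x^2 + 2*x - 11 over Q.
S_4 (order 24)

The polynomial f is an irreducible sextic over Q, so G = Gal(f/Q) is one of the 16 transitive subgroups 6T1, ..., 6T16 of S_6. The discriminant of f is 276091456 = 16616^2, a perfect square, so G is contained in A_6. The transitive groups of degree 6 contained in A_6 are: A_4 (6T4, order 12), S_4 (6T7, order 24), (C_3 x C_3) : C_4 (6T10, order 36), PSL(2,5) (6T12, order 60), A_6 (6T15, order 360). By Dedekind's theorem, for a prime p not dividing disc(f) the degrees of the irreducible factors of f mod p form the cycle type of an element of G. Factoring f modulo the 79 such primes p <= 421 (skipping 2, 31, 67, which divide the discriminant), each new pattern first appears at: mod 3: f = (x^2 + 2x + 2)(x^4 + x^3 + x^2 + 2x + 2), pattern 4+2; mod 5: f = (x^3 + x^2 + 3x + 4)(x^3 + 3x^2 + x + 1), pattern 3+3; mod 11: f = (x)(x + 5)(x^2 + 4x + 2)(x^2 + 7x + 9), pattern 2+2+1+1. No other pattern occurs in this range, so the set of observed cycle types is {4+2, 3+3, 2+2+1+1}. The candidates containing elements of all these cycle types are S_4 (6T7) of order 24, (C_3 x C_3) : C_4 (6T10) of order 36, A_6 (6T15) of order 360; the others are excluded. The observed types are precisely the cycle types that occur in S_4 (6T7) (apart from the identity). Each of the other remaining candidates has further cycle types, and by the Chebotarev density theorem the matching factorization patterns would occur for a proportion of primes equal to their share of the group: (C_3 x C_3) : C_4 (6T10) additionally contains elements of type 3+1+1+1 (4 of its 36 elements, about 11% of primes); A_6 (6T15) additionally contains elements of type 5+1, 3+1+1+1 (184 of its 360 elements, about 51% of primes). None of the 79 primes tested shows any such pattern (for each of these groups the chance of that is below 10^-4), which rules them out. Hence G = S_4 (6T7), of order 24.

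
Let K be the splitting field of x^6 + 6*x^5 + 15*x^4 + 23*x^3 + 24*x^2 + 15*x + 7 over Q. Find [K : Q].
18

The degree of the splitting field over Q equals the order of the Galois group, so first determine the group. The polynomial f is an irreducible sextic over Q, so G = Gal(f/Q) is one of the 16 transitive subgroups 6T1, ..., 6T16 of S_6. The discriminant of f is -177147, which is not a perfect square, so G is not contained in A_6. The transitive groups of degree 6 not contained in A_6 are: C_6 (6T1, order 6), S_3 (6T2, order 6), D_6 (6T3, order 12), C_3 x S_3 (6T5, order 18), A_4 x C_2 (6T6, order 24), S_4 (6T8, order 24), S_3 x S_3 (6T9, order 36), S_4 x C_2 (6T11, order 48), (S_3 x S_3) : C_2 (6T13, order 72), PGL(2,5) (6T14, order 120), S_6 (6T16, order 720). By Dedekind's theorem, for a prime p not dividing disc(f) the degrees of the irreducible factors of f mod p form the cycle type of an element of G. Factoring f modulo the 33 such primes p <= 139 (skipping 3, which divides the discriminant), each new pattern first appears at: mod 2: f = (x^6 + x^4 + x^3 + x + 1), pattern 6; mod 7: f = (x)(x + 4)(x + 6)(x^3 + 3x^2 + 3x + 5), pattern 3+1+1+1; mod 17: f = (x^2 + x + 7)(x^2 + 7x + 13)(x^2 + 15x + 4), pattern 2+2+2; mod 19: f = (x^3 + 3x^2 + 3x + 10)(x^3 + 3x^2 + 3x + 14), pattern 3+3; mod 73: f = (x + 43)(x + 44)(x + 45)(x + 52)(x + 53)(x + 61), pattern 1+1+1+1+1+1. No other pattern occurs in this range, so the set of observed cycle types is {6, 3+1+1+1, 2+2+2, 3+3, 1+1+1+1+1+1}. The candidates containing elements of all these cycle types are C_3 x S_3 (6T5) of order 18, S_3 x S_3 (6T9) of order 36, (S_3 x S_3) : C_2 (6T13) of order 72, S_6 (6T16) of order 720; the others are excluded. The observed types are precisely the cycle types that occur in C_3 x S_3 (6T5). Each of the other remaining candidates has further cycle types, and by the Chebotarev density theorem the matching factorization patterns would occur for a proportion of primes equal to their share of the group: S_3 x S_3 (6T9) additionally contains elements of type 2+2+1+1 (9 of its 36 elements, about 25% of primes); (S_3 x S_3) : C_2 (6T13) additionally contains elements of type 4+2, 3+2+1, 2+2+1+1, 2+1+1+1+1 (45 of its 72 elements, about 62% of primes); S_6 (6T16) additionally contains elements of type 5+1, 4+2, 4+1+1, 3+2+1, 2+2+1+1, 2+1+1+1+1 (504 of its 720 elements, about 70% of primes). None of the 33 primes tested shows any such pattern (for each of these groups the chance of that is below 10^-4), which rules them out. Hence G = C_3 x S_3 (6T5), of order 18. The Galois group C_3 x S_3 (6T5) has order 18, so the splitting field has degree 18 over Q.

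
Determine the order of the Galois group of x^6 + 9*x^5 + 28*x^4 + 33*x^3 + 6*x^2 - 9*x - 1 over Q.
The degree of the splitting field over Q equals the order of the Galois group, so first determine the group. The polynomial f is an irreducible sextic over Q, so G = Gal(f/Q) is one of the 16 transitive subgroups 6T1, ..., 6T16 of S_6. The discriminant of f is 810448, which is not a perfect square, so G is not contained in A_6. The transitive groups of degree 6 not contained in A_6 are: C_6 (6T1, order 6), S_3 (6T2, order 6), D_6 (6T3, order 12), C_3 x S_3 (6T5, order 18), A_4 x C_2 (6T6, order 24), S_4 (6T8, order 24), S_3 x S_3 (6T9, order 36), S_4 x C_2 (6T11, order 48), (S_3 x S_3) : C_2 (6T13, order 72), PGL(2,5) (6T14, order 120), S_6 (6T16, order 720). By Dedekind's theorem, for a prime p not dividing disc(f) the degrees of the irreducible factors of f mod p form the cycle type of an element of G. Factoring f modulo the 23 such primes p <= 97 (skipping 2, 37, which divide the discriminant), each new pattern first appears at: mod 3: f = (x^3 + x^2 + x + 2)(x^3 + 2x^2 + x + 1), pattern 3+3; mod 5: f = (x^2 + 2x + 3)(x^2 + 3x + 3)(x^2 + 4x + 1), pattern 2+2+2; mod 67: f = (x + 4)(x + 20)(x + 32)(x + 38)(x + 50)(x + 66), pattern 1+1+1+1+1+1. No other pattern occurs in this range, so the set of observed cycle types is {3+3, 2+2+2, 1+1+1+1+1+1}. The candidates containing elements of all these cycle types are C_6 (6T1) of order 6, S_3 (6T2) of order 6, D_6 (6T3) of order 12, C_3 x S_3 (6T5) of order 18, A_4 x C_2 (6T6) of order 24, S_4 (6T8) of order 24, S_3 x S_3 (6T9) of order 36, S_4 x C_2 (6T11) of order 48, (S_3 x S_3) : C_2 (6T13) of order 72, PGL(2,5) (6T14) of order 120, S_6 (6T16) of order 720; the others are excluded. The observed types are precisely the cycle types that occur in S_3 (6T2). Each of the other remaining candidates has further cycle types, and by the Chebotarev density theorem the matching factorization patterns would occur for a proportion of primes equal to their share of the group: C_6 (6T1) additionally contains elements of type 6 (2 of its 6 elements, about 33% of primes); D_6 (6T3) additionally contains elements of type 6, 2+2+1+1 (5 of its 12 elements, about 42% of primes); C_3 x S_3 (6T5) additionally contains elements of type 6, 3+1+1+1 (10 of its 18 elements, about 56% of primes); A_4 x C_2 (6T6) additionally contains elements of type 6, 2+2+1+1, 2+1+1+1+1 (14 of its 24 elements, about 58% of primes); S_4 (6T8) additionally contains elements of type 4+1+1, 2+2+1+1 (9 of its 24 elements, about 38% of primes); S_3 x S_3 (6T9) additionally contains elements of type 6, 3+1+1+1, 2+2+1+1 (25 of its 36 elements, about 69% of primes); S_4 x C_2 (6T11) additionally contains elements of type 6, 4+2, 4+1+1, 2+2+1+1, 2+1+1+1+1 (32 of its 48 elements, about 67% of primes); (S_3 x S_3) : C_2 (6T13) additionally contains elements of type 6, 4+2, 3+2+1, 3+1+1+1, 2+2+1+1, 2+1+1+1+1 (61 of its 72 elements, about 85% of primes); PGL(2,5) (6T14) additionally contains elements of type 6, 5+1, 4+1+1, 2+2+1+1 (89 of its 120 elements, about 74% of primes); S_6 (6T16) additionally contains elements of type 6, 5+1, 4+2, 4+1+1, 3+2+1, 3+1+1+1, 2+2+1+1, 2+1+1+1+1 (664 of its 720 elements, about 92% of primes). None of the 23 primes tested shows any such pattern (for each of these groups the chance of that is below 10^-4), which rules them out. Hence G = S_3 (6T2), of order 6. The Galois group S_3 (6T2) has order 6, so the splitting field has degree 6 over Q.

6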